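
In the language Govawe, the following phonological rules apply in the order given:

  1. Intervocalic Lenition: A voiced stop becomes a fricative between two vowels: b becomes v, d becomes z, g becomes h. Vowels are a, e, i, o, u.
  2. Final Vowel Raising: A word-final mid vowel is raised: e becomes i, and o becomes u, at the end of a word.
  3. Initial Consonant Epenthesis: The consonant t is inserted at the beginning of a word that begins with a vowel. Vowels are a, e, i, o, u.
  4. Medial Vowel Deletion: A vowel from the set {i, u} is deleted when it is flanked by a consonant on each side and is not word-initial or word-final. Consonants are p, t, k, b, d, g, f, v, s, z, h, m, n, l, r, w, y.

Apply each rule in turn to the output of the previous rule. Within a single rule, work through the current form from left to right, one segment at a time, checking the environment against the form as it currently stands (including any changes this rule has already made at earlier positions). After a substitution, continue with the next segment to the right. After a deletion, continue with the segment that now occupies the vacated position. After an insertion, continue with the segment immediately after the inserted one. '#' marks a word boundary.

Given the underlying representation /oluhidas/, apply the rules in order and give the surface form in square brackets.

[tolhzas]

1 Intervocalic Lenition: [oluhidas] → [oluhizas]
2 Final Vowel Raising: no change — [oluhizas]
3 Initial Consonant Epenthesis: [oluhizas] → [toluhizas]
4 Medial Vowel Deletion: [toluhizas] → [tolhzas]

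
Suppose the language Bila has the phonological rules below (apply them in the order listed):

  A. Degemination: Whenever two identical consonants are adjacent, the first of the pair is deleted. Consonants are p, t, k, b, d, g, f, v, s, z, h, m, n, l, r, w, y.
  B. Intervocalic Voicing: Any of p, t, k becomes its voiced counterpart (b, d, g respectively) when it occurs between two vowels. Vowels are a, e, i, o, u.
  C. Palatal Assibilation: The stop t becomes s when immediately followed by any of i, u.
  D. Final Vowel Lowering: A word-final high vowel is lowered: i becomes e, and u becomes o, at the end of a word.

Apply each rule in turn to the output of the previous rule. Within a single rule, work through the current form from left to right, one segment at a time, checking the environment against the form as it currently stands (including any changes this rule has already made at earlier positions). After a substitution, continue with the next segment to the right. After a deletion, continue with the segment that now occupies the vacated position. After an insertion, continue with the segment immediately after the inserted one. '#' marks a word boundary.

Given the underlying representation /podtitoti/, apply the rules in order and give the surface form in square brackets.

A Degemination: no change — [podtitoti]
B Intervocalic Voicing: [podtitoti] → [podtidodi]
C Palatal Assibilation: [podtidodi] → [podsidodi]
D Final Vowel Lowering: [podsidodi] → [podsidode]

[podsidode]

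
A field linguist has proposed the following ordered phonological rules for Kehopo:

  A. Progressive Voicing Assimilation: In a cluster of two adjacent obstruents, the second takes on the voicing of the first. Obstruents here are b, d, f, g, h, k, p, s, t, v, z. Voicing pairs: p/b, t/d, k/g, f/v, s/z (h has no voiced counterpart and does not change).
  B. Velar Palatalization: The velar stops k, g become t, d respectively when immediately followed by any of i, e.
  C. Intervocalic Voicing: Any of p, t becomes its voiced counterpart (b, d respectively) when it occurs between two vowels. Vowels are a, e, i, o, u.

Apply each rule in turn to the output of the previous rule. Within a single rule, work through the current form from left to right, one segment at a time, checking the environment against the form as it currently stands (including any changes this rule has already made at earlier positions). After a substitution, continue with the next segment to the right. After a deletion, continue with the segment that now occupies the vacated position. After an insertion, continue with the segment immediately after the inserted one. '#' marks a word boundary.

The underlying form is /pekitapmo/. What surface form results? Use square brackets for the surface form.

A Progressive Voicing Assimilation: no change — [pekitapmo]
B Velar Palatalization: [pekitapmo] → [petitapmo]
C Intervocalic Voicing: [petitapmo] → [pedidapmo]

[pedidapmo]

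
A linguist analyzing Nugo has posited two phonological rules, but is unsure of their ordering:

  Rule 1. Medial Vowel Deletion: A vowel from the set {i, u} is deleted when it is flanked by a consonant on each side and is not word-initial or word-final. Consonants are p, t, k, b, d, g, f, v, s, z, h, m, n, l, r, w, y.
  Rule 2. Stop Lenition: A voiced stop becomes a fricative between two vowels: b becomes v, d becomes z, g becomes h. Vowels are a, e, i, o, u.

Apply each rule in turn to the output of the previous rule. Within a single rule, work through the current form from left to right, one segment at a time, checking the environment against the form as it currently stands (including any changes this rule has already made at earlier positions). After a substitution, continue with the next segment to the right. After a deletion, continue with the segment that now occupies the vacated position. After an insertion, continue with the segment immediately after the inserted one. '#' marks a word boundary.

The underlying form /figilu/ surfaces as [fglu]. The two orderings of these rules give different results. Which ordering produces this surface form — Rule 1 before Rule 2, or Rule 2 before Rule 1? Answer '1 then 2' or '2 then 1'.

Order 1 then 2:
  1 Medial Vowel Deletion: [figilu] → [fglu]
  2 Stop Lenition: no change — [fglu]
  result: [fglu]
Order 2 then 1:
  2 Stop Lenition: [figilu] → [fihilu]
  1 Medial Vowel Deletion: [fihilu] → [fhlu]
  result: [fhlu]

1 then 2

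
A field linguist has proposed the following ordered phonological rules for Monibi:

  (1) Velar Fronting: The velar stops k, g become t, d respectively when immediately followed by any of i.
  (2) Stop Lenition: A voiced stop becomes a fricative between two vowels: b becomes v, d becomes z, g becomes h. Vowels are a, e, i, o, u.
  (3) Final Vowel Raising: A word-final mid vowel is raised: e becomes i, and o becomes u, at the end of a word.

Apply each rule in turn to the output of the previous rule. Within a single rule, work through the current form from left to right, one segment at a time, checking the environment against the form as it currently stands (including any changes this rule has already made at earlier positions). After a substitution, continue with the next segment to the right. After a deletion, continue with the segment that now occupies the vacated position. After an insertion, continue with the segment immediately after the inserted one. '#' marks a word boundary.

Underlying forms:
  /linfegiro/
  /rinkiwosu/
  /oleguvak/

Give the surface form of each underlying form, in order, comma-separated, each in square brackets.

[linfeziru], [rintiwosu], [olehuvak]

/linfegiro/:
  (1) Velar Fronting: [linfegiro] → [linfediro]
  (2) Stop Lenition: [linfediro] → [linfeziro]
  (3) Final Vowel Raising: [linfeziro] → [linfeziru]
/rinkiwosu/:
  (1) Velar Fronting: [rinkiwosu] → [rintiwosu]
  (2) Stop Lenition: no change — [rintiwosu]
  (3) Final Vowel Raising: no change — [rintiwosu]
/oleguvak/:
  (1) Velar Fronting: no change — [oleguvak]
  (2) Stop Lenition: [oleguvak] → [olehuvak]
  (3) Final Vowel Raising: no change — [olehuvak]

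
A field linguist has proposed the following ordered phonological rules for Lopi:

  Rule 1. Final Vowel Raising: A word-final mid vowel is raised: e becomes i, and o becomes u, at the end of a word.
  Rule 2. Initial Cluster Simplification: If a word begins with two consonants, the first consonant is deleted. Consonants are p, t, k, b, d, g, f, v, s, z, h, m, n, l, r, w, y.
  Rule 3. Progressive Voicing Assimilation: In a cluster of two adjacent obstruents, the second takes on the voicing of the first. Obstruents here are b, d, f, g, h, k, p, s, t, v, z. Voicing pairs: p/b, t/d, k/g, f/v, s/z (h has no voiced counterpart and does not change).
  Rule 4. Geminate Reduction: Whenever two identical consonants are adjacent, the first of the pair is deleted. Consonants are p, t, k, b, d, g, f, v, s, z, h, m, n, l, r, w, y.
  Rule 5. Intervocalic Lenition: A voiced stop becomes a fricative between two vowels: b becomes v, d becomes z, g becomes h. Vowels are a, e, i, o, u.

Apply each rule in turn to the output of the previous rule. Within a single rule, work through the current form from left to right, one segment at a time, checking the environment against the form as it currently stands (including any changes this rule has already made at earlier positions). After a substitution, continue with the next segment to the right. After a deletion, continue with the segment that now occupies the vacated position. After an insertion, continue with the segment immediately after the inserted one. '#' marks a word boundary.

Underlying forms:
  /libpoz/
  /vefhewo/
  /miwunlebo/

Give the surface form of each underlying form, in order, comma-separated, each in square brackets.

/libpoz/:
  Rule 1 Final Vowel Raising: no change — [libpoz]
  Rule 2 Initial Cluster Simplification: no change — [libpoz]
  Rule 3 Progressive Voicing Assimilation: [libpoz] → [libboz]
  Rule 4 Geminate Reduction: [libboz] → [liboz]
  Rule 5 Intervocalic Lenition: [liboz] → [livoz]
/vefhewo/:
  Rule 1 Final Vowel Raising: [vefhewo] → [vefhewu]
  Rule 2 Initial Cluster Simplification: no change — [vefhewu]
  Rule 3 Progressive Voicing Assimilation: no change — [vefhewu]
  Rule 4 Geminate Reduction: no change — [vefhewu]
  Rule 5 Intervocalic Lenition: no change — [vefhewu]
/miwunlebo/:
  Rule 1 Final Vowel Raising: [miwunlebo] → [miwunlebu]
  Rule 2 Initial Cluster Simplification: no change — [miwunlebu]
  Rule 3 Progressive Voicing Assimilation: no change — [miwunlebu]
  Rule 4 Geminate Reduction: no change — [miwunlebu]
  Rule 5 Intervocalic Lenition: [miwunlebu] → [miwunlevu]

[livoz], [vefhewu], [miwunlevu]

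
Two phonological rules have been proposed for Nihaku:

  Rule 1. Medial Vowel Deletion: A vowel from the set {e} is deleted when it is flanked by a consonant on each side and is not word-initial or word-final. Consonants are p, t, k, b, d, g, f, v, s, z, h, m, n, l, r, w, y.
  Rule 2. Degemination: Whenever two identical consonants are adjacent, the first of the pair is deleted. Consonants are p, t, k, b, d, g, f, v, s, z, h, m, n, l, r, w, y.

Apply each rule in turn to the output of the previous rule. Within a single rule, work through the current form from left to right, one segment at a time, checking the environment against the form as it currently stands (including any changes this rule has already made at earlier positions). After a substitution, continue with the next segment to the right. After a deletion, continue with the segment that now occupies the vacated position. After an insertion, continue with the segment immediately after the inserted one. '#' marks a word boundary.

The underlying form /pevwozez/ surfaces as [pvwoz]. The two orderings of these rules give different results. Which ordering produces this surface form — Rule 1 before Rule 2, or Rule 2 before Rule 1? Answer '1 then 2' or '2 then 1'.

1 then 2

Order 1 then 2:
  1 Medial Vowel Deletion: [pevwozez] → [pvwozz]
  2 Degemination: [pvwozz] → [pvwoz]
  result: [pvwoz]
Order 2 then 1:
  2 Degemination: no change — [pevwozez]
  1 Medial Vowel Deletion: [pevwozez] → [pvwozz]
  result: [pvwozz]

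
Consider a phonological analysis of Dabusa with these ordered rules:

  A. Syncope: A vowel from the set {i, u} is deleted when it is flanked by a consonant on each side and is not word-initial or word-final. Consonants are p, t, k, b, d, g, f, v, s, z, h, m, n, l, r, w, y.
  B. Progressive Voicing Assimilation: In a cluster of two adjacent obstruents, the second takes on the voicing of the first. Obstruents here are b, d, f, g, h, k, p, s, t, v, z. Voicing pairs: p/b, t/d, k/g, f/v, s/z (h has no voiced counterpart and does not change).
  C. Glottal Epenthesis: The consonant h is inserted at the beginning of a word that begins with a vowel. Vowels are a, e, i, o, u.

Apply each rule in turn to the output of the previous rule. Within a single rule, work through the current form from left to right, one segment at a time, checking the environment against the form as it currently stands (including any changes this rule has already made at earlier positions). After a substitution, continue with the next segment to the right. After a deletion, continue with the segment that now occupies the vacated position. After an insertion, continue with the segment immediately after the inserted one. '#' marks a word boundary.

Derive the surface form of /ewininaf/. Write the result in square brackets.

A Syncope: [ewininaf] → [ewnnaf]
B Progressive Voicing Assimilation: no change — [ewnnaf]
C Glottal Epenthesis: [ewnnaf] → [hewnnaf]

[hewnnaf]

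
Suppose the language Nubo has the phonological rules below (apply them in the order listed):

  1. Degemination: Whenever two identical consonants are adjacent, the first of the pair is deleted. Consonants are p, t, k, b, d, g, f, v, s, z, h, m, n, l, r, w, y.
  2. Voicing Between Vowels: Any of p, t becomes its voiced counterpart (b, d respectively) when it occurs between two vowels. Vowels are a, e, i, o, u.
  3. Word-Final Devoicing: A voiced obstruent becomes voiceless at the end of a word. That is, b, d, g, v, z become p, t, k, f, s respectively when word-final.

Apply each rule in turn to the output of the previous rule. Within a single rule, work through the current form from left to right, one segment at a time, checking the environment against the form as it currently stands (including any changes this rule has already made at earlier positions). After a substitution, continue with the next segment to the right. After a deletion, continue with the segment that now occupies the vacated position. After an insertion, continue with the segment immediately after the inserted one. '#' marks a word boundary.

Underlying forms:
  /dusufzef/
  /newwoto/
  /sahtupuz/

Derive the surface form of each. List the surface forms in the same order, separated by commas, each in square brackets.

/dusufzef/:
  1 Degemination: no change — [dusufzef]
  2 Voicing Between Vowels: no change — [dusufzef]
  3 Word-Final Devoicing: no change — [dusufzef]
/newwoto/:
  1 Degemination: [newwoto] → [newoto]
  2 Voicing Between Vowels: [newoto] → [newodo]
  3 Word-Final Devoicing: no change — [newodo]
/sahtupuz/:
  1 Degemination: no change — [sahtupuz]
  2 Voicing Between Vowels: [sahtupuz] → [sahtubuz]
  3 Word-Final Devoicing: [sahtubuz] → [sahtubus]

[dusufzef], [newodo], [sahtubus]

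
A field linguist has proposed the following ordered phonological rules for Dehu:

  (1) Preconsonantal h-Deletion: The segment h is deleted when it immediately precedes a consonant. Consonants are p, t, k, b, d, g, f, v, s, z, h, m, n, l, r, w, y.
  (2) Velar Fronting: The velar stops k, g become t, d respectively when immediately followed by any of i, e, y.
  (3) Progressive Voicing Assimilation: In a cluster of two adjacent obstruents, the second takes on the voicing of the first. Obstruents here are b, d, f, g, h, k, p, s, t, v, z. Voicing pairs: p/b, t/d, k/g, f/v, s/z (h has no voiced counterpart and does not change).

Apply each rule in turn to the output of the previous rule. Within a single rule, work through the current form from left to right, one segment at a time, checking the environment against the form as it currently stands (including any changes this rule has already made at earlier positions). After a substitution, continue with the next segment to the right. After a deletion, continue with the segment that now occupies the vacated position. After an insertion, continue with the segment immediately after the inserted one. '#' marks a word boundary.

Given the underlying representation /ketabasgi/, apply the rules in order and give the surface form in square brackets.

[tetabasti]

(1) Preconsonantal h-Deletion: no change — [ketabasgi]
(2) Velar Fronting: [ketabasgi] → [tetabasdi]
(3) Progressive Voicing Assimilation: [tetabasdi] → [tetabasti]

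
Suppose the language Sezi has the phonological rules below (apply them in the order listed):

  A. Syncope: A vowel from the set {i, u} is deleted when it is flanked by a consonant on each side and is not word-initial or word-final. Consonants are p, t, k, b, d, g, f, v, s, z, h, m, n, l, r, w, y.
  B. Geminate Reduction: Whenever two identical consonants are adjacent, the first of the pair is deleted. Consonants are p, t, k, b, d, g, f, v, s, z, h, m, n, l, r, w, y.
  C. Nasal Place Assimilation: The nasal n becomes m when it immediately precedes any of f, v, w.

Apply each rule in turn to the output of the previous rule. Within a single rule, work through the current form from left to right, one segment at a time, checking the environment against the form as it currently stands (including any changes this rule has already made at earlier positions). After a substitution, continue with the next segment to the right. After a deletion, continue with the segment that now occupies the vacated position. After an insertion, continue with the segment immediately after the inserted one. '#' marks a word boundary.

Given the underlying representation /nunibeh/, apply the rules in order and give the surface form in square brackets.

[nbeh]

A Syncope: [nunibeh] → [nnbeh]
B Geminate Reduction: [nnbeh] → [nbeh]
C Nasal Place Assimilation: no change — [nbeh]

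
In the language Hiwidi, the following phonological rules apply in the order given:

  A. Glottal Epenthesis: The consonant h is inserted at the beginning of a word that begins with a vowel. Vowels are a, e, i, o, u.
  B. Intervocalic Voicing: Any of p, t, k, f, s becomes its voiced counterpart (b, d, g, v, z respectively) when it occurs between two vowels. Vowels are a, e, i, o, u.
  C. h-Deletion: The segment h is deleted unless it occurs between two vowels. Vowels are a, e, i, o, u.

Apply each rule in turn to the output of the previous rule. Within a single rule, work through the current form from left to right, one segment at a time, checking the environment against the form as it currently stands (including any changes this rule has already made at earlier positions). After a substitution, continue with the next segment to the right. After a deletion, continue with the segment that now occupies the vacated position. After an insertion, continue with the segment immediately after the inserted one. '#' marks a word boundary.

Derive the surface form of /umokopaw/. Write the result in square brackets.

[umogobaw]

A Glottal Epenthesis: [umokopaw] → [humokopaw]
B Intervocalic Voicing: [humokopaw] → [humogobaw]
C h-Deletion: [humogobaw] → [umogobaw]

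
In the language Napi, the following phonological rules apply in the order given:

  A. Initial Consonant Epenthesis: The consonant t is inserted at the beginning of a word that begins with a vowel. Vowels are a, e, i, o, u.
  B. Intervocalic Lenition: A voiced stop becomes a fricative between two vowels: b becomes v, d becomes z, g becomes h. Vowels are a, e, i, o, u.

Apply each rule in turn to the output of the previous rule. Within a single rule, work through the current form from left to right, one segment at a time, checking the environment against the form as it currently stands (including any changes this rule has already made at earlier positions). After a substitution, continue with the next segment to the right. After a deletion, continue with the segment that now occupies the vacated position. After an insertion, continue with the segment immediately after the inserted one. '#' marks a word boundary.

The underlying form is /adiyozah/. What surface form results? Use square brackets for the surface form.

[taziyozah]

A Initial Consonant Epenthesis: [adiyozah] → [tadiyozah]
B Intervocalic Lenition: [tadiyozah] → [taziyozah]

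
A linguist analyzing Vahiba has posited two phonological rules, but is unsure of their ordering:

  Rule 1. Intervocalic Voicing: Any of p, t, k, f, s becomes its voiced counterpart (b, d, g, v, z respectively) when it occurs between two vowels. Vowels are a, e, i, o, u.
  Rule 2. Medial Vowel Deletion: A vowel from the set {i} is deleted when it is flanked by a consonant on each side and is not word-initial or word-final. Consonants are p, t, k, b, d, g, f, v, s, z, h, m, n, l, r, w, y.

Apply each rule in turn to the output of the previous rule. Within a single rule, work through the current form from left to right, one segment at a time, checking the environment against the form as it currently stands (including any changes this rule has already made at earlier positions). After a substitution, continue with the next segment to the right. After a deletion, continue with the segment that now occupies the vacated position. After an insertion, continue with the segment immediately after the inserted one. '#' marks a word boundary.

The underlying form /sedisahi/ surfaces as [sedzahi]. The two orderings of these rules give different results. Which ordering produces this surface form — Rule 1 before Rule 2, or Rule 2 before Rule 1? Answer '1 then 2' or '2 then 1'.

Order 1 then 2:
  1 Intervocalic Voicing: [sedisahi] → [sedizahi]
  2 Medial Vowel Deletion: [sedizahi] → [sedzahi]
  result: [sedzahi]
Order 2 then 1:
  2 Medial Vowel Deletion: [sedisahi] → [sedsahi]
  1 Intervocalic Voicing: no change — [sedsahi]
  result: [sedsahi]

1 then 2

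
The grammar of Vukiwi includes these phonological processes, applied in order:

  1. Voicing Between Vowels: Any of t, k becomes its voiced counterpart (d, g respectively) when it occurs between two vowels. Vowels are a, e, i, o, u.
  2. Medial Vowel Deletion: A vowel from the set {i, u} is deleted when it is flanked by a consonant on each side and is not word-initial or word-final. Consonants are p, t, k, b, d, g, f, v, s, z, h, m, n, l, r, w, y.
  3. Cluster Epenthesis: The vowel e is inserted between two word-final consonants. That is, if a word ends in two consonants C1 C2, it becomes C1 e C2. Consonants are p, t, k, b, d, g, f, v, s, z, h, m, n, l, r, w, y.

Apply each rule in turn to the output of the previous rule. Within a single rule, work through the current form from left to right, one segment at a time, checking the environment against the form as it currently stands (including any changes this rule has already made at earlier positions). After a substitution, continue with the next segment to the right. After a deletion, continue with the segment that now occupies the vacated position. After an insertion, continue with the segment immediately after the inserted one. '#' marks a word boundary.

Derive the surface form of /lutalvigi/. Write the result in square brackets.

1 Voicing Between Vowels: [lutalvigi] → [ludalvigi]
2 Medial Vowel Deletion: [ludalvigi] → [ldalvgi]
3 Cluster Epenthesis: no change — [ldalvgi]

[ldalvgi]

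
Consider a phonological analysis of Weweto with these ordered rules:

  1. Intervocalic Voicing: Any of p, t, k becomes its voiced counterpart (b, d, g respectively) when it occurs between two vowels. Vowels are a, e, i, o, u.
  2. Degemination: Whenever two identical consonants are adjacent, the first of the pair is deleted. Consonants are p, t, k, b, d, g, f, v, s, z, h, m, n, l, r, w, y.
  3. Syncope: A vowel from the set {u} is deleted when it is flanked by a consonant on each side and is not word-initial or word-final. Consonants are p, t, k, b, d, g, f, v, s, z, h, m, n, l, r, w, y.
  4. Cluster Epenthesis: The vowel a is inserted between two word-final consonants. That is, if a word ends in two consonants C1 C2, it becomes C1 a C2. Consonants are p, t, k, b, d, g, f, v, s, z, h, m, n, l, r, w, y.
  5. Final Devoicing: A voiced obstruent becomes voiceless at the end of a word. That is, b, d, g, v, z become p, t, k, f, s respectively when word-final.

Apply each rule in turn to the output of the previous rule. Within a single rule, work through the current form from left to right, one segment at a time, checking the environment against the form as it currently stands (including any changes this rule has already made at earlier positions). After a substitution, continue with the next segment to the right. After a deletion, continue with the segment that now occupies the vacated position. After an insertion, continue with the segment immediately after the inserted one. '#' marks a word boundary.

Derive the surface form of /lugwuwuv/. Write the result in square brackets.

[lgwwaf]

1 Intervocalic Voicing: no change — [lugwuwuv]
2 Degemination: no change — [lugwuwuv]
3 Syncope: [lugwuwuv] → [lgwwv]
4 Cluster Epenthesis: [lgwwv] → [lgwwav]
5 Final Devoicing: [lgwwav] → [lgwwaf]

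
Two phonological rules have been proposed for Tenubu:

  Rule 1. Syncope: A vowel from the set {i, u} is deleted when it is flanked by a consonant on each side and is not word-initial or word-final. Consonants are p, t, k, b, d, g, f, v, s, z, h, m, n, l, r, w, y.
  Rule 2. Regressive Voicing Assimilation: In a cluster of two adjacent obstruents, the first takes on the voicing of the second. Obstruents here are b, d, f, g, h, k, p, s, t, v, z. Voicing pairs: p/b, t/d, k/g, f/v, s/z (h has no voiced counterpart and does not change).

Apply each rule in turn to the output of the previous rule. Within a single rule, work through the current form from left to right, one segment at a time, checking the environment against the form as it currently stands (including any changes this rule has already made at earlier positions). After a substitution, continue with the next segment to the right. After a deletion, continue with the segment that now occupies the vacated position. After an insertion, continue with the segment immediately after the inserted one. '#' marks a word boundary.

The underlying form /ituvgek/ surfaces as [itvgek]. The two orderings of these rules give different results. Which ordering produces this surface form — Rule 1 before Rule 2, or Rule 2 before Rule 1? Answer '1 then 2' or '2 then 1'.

2 then 1

Order 1 then 2:
  1 Syncope: [ituvgek] → [itvgek]
  2 Regressive Voicing Assimilation: [itvgek] → [idvgek]
  result: [idvgek]
Order 2 then 1:
  2 Regressive Voicing Assimilation: no change — [ituvgek]
  1 Syncope: [ituvgek] → [itvgek]
  result: [itvgek]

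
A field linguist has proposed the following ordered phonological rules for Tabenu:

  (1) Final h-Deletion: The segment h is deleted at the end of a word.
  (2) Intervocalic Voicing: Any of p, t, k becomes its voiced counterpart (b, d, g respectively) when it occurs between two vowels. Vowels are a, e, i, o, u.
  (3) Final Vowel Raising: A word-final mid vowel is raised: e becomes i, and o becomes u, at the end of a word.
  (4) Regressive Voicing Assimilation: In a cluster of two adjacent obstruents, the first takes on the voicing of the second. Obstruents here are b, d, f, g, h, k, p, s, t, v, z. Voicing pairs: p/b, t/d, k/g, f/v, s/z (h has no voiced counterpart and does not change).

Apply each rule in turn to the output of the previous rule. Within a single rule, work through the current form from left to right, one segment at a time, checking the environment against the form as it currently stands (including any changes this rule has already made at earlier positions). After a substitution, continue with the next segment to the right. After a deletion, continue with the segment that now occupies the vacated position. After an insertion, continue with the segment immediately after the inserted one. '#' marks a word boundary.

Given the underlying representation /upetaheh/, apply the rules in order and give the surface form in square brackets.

(1) Final h-Deletion: [upetaheh] → [upetahe]
(2) Intervocalic Voicing: [upetahe] → [ubedahe]
(3) Final Vowel Raising: [ubedahe] → [ubedahi]
(4) Regressive Voicing Assimilation: no change — [ubedahi]

[ubedahi]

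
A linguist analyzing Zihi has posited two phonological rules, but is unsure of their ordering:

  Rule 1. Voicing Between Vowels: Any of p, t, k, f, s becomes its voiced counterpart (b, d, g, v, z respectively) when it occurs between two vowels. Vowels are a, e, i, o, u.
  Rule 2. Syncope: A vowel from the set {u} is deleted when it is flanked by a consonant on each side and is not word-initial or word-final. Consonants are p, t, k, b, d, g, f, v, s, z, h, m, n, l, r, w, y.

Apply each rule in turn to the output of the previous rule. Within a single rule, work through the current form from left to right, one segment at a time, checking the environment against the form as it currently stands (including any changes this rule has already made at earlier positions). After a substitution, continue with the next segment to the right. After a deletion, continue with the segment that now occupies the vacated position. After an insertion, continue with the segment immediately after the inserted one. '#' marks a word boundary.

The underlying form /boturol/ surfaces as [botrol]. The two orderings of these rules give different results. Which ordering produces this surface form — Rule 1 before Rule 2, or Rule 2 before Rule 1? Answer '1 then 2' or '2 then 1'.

Order 1 then 2:
  1 Voicing Between Vowels: [boturol] → [bodurol]
  2 Syncope: [bodurol] → [bodrol]
  result: [bodrol]
Order 2 then 1:
  2 Syncope: [boturol] → [botrol]
  1 Voicing Between Vowels: no change — [botrol]
  result: [botrol]

2 then 1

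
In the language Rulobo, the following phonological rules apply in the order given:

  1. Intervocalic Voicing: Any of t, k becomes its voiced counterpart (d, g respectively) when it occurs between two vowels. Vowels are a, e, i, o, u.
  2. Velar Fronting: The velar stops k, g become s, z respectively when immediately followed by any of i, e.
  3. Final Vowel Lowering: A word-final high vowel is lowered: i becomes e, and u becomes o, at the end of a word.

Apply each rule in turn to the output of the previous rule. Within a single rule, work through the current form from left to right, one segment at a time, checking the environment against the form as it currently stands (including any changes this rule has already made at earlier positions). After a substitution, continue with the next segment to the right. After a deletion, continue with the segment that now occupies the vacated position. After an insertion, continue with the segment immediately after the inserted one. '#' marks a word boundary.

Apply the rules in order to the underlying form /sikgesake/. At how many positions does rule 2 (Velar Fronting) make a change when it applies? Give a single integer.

2

1 Intervocalic Voicing: [sikgesake] → [sikgesage]
2 Velar Fronting: [sikgesage] → [sikzesaze]
3 Final Vowel Lowering: no change — [sikzesaze]
Rule 2 changed 2 position(s).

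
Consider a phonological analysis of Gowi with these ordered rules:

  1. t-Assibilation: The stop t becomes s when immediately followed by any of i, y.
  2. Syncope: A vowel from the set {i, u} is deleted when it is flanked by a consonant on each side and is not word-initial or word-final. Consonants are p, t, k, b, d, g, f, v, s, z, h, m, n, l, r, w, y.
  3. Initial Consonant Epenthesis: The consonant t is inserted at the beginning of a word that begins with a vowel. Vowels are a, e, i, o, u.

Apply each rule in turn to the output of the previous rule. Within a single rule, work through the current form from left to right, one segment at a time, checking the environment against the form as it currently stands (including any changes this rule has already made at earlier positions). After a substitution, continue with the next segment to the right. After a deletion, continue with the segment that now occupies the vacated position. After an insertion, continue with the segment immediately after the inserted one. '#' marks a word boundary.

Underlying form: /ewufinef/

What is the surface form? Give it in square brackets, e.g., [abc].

[tewfnef]

1 t-Assibilation: no change — [ewufinef]
2 Syncope: [ewufinef] → [ewfnef]
3 Initial Consonant Epenthesis: [ewfnef] → [tewfnef]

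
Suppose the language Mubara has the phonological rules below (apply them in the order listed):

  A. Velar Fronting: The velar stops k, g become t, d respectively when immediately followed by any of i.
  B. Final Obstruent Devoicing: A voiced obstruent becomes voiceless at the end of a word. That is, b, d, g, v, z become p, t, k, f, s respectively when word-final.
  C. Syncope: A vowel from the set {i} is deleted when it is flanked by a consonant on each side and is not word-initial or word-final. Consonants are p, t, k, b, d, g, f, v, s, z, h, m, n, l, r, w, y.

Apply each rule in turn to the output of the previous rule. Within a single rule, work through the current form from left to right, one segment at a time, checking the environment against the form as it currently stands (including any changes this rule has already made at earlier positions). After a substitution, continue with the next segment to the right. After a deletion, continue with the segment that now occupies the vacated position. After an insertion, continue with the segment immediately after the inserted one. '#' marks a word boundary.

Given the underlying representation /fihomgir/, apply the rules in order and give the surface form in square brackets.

A Velar Fronting: [fihomgir] → [fihomdir]
B Final Obstruent Devoicing: no change — [fihomdir]
C Syncope: [fihomdir] → [fhomdr]

[fhomdr]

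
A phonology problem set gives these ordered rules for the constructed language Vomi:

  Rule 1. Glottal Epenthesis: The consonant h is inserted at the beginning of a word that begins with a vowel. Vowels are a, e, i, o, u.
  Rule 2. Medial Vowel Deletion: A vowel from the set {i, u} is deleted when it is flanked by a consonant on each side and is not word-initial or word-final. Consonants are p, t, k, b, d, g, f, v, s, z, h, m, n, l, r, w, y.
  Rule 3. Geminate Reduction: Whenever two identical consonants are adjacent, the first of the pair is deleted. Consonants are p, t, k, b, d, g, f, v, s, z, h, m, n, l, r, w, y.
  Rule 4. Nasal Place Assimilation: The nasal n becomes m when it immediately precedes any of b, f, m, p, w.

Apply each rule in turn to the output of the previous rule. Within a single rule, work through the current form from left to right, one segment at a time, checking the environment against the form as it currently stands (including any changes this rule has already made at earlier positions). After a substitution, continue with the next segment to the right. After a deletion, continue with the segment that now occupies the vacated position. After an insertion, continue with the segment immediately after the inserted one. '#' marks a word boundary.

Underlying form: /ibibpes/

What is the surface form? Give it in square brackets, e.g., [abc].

[hbpes]

Rule 1 Glottal Epenthesis: [ibibpes] → [hibibpes]
Rule 2 Medial Vowel Deletion: [hibibpes] → [hbbpes]
Rule 3 Geminate Reduction: [hbbpes] → [hbpes]
Rule 4 Nasal Place Assimilation: no change — [hbpes]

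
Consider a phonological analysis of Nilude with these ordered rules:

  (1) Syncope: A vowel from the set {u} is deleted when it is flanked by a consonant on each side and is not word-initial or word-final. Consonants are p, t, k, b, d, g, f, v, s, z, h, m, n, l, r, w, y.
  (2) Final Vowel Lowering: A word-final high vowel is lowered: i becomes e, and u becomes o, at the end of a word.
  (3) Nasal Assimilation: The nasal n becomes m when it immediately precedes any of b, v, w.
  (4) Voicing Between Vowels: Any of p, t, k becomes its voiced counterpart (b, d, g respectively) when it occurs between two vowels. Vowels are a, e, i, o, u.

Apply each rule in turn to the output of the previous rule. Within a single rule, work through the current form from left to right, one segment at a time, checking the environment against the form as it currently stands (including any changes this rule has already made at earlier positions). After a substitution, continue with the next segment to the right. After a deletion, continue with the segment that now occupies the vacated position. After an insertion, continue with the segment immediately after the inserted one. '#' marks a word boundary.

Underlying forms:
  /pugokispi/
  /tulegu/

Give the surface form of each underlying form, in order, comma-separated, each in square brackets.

/pugokispi/:
  (1) Syncope: [pugokispi] → [pgokispi]
  (2) Final Vowel Lowering: [pgokispi] → [pgokispe]
  (3) Nasal Assimilation: no change — [pgokispe]
  (4) Voicing Between Vowels: [pgokispe] → [pgogispe]
/tulegu/:
  (1) Syncope: [tulegu] → [tlegu]
  (2) Final Vowel Lowering: [tlegu] → [tlego]
  (3) Nasal Assimilation: no change — [tlego]
  (4) Voicing Between Vowels: no change — [tlego]

[pgogispe], [tlego]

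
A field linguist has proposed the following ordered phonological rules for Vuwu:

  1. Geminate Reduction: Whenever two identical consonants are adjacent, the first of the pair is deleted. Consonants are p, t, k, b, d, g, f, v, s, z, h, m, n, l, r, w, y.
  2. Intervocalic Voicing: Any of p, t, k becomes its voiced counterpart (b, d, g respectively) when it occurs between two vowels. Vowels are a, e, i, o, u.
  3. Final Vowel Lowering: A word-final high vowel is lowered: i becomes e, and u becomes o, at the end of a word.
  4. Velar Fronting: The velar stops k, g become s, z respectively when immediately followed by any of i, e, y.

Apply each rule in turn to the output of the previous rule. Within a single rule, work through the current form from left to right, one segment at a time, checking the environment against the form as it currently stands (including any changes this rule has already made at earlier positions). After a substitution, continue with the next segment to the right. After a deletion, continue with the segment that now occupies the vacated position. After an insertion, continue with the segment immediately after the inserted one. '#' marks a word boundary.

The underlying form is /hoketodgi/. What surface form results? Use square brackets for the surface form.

[hozedodze]

1 Geminate Reduction: no change — [hoketodgi]
2 Intervocalic Voicing: [hoketodgi] → [hogedodgi]
3 Final Vowel Lowering: [hogedodgi] → [hogedodge]
4 Velar Fronting: [hogedodge] → [hozedodze]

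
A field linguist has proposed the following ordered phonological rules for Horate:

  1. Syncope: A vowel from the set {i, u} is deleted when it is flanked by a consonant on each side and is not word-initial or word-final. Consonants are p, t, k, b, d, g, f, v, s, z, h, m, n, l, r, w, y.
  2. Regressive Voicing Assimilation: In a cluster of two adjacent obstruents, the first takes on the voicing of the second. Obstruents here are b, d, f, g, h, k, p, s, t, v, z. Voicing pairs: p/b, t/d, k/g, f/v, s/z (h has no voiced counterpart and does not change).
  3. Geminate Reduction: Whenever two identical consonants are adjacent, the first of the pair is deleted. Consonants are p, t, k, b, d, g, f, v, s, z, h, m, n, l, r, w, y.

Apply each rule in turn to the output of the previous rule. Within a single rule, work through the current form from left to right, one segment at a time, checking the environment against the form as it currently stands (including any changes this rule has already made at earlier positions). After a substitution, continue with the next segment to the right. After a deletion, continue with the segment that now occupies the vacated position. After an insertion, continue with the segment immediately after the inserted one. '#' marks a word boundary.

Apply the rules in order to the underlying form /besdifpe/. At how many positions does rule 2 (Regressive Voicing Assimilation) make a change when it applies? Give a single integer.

1 Syncope: [besdifpe] → [besdfpe]
2 Regressive Voicing Assimilation: [besdfpe] → [beztfpe]
3 Geminate Reduction: no change — [beztfpe]
Rule 2 changed 2 position(s).

2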